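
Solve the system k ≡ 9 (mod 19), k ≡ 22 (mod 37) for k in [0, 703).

19⁻¹ mod 37: 19×2 ≡ 1 (mod 37), so 19⁻¹ ≡ 2.
k = 9 + 19×((22 − 9)×2 mod 37) = 9 + 19×26 = 503.

503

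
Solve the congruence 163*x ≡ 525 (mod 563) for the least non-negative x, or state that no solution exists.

gcd(163, 563) = 1, so a unique solution mod 563 exists.
163⁻¹ ≡ 38 (mod 563).
x ≡ 38*525 ≡ 245 (mod 563).

245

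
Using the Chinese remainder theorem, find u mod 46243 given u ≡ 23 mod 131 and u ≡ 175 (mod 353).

10765

131⁻¹ mod 353: 131*256 ≡ 1 (mod 353), so 131⁻¹ ≡ 256.
u = 23 + 131*((175 − 23)*256 mod 353) = 23 + 131*82 = 10765.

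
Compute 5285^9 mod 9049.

9 in binary is 1001, i.e. 9 = 8 + 1.
5285^1 ≡ 5285 (mod 9049)
5285^2 ≡ 5285^2 = 27931225 ≡ 6011 (mod 9049)
5285^4 ≡ 6011^2 = 36132121 ≡ 8513 (mod 9049)
5285^8 ≡ 8513^2 = 72471169 ≡ 6777 (mod 9049)
5285^9 = 5285^8 * 5285^1 ≡ 6777 * 5285 (mod 9049).
6777 * 5285 = 35816445 ≡ 503 (mod 9049).

503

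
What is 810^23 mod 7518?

810^1 ≡ 810 (mod 7518)
810^2 ≡ 810^2 = 656100 ≡ 2034 (mod 7518)
810^4 ≡ 2034^2 = 4137156 ≡ 2256 (mod 7518)
810^8 ≡ 2256^2 = 5089536 ≡ 7368 (mod 7518)
810^16 ≡ 7368^2 = 54287424 ≡ 7464 (mod 7518)
810^23 = 810^16 · 810^4 · 810^2 · 810^1 ≡ 7464 · 2256 · 2034 · 810 (mod 7518).
Accumulate the product:
7464 · 2256 = 16838784 ≡ 5982
5982 · 2034 = 12167388 ≡ 3264
3264 · 810 = 2643840 ≡ 5022

5022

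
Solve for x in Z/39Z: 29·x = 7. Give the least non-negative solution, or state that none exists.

gcd(29, 39) = 1, so a unique solution mod 39 exists.
29⁻¹ ≡ 35 (mod 39).
x ≡ 35·7 ≡ 11 (mod 39).

11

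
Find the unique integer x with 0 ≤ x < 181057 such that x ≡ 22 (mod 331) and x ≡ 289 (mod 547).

331⁻¹ mod 547: 331·352 ≡ 1 (mod 547), so 331⁻¹ ≡ 352.
x = 22 + 331·((289 − 22)·352 mod 547) = 22 + 331·447 = 147979.
Check: 147979 mod 331 = 22, 147979 mod 547 = 289. ✓

147979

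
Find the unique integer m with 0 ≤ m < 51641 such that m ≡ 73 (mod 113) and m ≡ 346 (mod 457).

113⁻¹ mod 457: 113×182 ≡ 1 (mod 457), so 113⁻¹ ≡ 182.
m = 73 + 113×((346 − 73)×182 mod 457) = 73 + 113×330 = 37363.
Check: 37363 mod 113 = 73, 37363 mod 457 = 346. ✓

37363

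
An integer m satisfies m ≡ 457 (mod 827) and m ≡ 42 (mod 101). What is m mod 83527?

21959

827⁻¹ mod 101: 827·16 ≡ 1 (mod 101), so 827⁻¹ ≡ 16.
m = 457 + 827·((42 − 457)·16 mod 101) = 457 + 827·26 = 21959.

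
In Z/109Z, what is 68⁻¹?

101

Run the extended Euclidean algorithm:
109 = 1·68 + 41
68 = 1·41 + 27
41 = 1·27 + 14
27 = 1·14 + 13
14 = 1·13 + 1
13 = 13·1 + 0
gcd(68, 109) = 1, so the inverse exists.
Back-substitute for 1:
1 = 1·14 − 1·13
  = −1·27 + 2·14
  = 2·41 − 3·27
  = −3·68 + 5·41
  = 5·109 − 8·68
So 68⁻¹ ≡ −8 ≡ 101 (mod 109).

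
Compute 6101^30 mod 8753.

By square-and-multiply:
30 in binary is 11110, i.e. 30 = 16 + 8 + 4 + 2.
6101^1 ≡ 6101 (mod 8753)
6101^2 ≡ 6101^2 = 37222201 ≡ 4445 (mod 8753)
6101^4 ≡ 4445^2 = 19758025 ≡ 2504 (mod 8753)
6101^8 ≡ 2504^2 = 6270016 ≡ 2868 (mod 8753)
6101^16 ≡ 2868^2 = 8225424 ≡ 6357 (mod 8753)
6101^30 = 6101^16 * 6101^8 * 6101^4 * 6101^2 ≡ 6357 * 2868 * 2504 * 4445 (mod 8753).
Accumulate the product:
6357 * 2868 = 18231876 ≡ 8130
8130 * 2504 = 20357520 ≡ 6795
6795 * 4445 = 30203775 ≡ 5925

5925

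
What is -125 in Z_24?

19

-125 = -6·24 + 19, so -125 ≡ 19 (mod 24).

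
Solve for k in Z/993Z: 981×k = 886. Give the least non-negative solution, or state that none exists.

gcd(981, 993) = 3, and 3 does not divide 886.
So the congruence has no solution.

no solution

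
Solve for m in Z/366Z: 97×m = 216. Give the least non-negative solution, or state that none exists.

gcd(97, 366) = 1, so a unique solution mod 366 exists.
97⁻¹ ≡ 283 (mod 366).
m ≡ 283×216 ≡ 6 (mod 366).

6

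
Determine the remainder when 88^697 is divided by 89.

88

Compute successive squares:
697 in binary is 1010111001, i.e. 697 = 512 + 128 + 32 + 16 + 8 + 1.
88^1 ≡ 88 (mod 89)
88^2 ≡ 88^2 = 7744 ≡ 1 (mod 89)
88^4 ≡ 1^2 = 1 (mod 89)
88^8 ≡ 1^2 = 1 (mod 89)
88^16 ≡ 1^2 = 1 (mod 89)
88^32 ≡ 1^2 = 1 (mod 89)
88^64 ≡ 1^2 = 1 (mod 89)
88^128 ≡ 1^2 = 1 (mod 89)
88^256 ≡ 1^2 = 1 (mod 89)
88^512 ≡ 1^2 = 1 (mod 89)
88^697 = 88^512 * 88^128 * 88^32 * 88^16 * 88^8 * 88^1 ≡ 1 * 1 * 1 * 1 * 1 * 88 (mod 89).
Accumulate the product:
1 * 1 = 1
1 * 1 = 1
1 * 1 = 1
1 * 1 = 1
1 * 88 = 88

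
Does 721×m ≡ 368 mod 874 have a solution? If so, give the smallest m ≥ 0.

gcd(721, 874) = 1, so a unique solution mod 874 exists.
721⁻¹ ≡ 417 (mod 874).
m ≡ 417×368 ≡ 506 (mod 874).

506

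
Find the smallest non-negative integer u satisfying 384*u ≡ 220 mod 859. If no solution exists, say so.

99

gcd(384, 859) = 1, so a unique solution mod 859 exists.
384⁻¹ ≡ 387 (mod 859).
u ≡ 387*220 ≡ 99 (mod 859).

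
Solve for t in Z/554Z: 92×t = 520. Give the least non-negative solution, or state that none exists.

102

gcd(92, 554) = 2, and 2 | 520, so solutions exist.
Divide through by 2: 46×t = 260 (mod 277).
46⁻¹ ≡ 271 (mod 277).
t ≡ 271×260 ≡ 102 (mod 277).
The smallest non-negative solution is t = 102.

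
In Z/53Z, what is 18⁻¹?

3

By the extended Euclidean algorithm:
53 = 2*18 + 17
18 = 1*17 + 1
17 = 17*1 + 0
gcd(18, 53) = 1, so the inverse exists.
Bézout: 1 = −1*53 + 3*18.
So 18⁻¹ ≡ 3 (mod 53).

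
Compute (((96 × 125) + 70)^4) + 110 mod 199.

136

96 × 125 = 12000 ≡ 60 (mod 199)
60 + 70 = 130
(130)^4 ≡ 26 (mod 199)
26 + 110 = 136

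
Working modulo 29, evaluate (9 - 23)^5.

9 - 23 = -14 ≡ 15 (mod 29)
(15)^5 ≡ 10 (mod 29)

10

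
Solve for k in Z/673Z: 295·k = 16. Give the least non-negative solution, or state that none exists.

178

gcd(295, 673) = 1, so a unique solution mod 673 exists.
295⁻¹ ≡ 600 (mod 673).
k ≡ 600·16 ≡ 178 (mod 673).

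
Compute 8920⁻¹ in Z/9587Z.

8509

By the extended Euclidean algorithm:
9587 = 1·8920 + 667
8920 = 13·667 + 249
667 = 2·249 + 169
249 = 1·169 + 80
169 = 2·80 + 9
80 = 8·9 + 8
9 = 1·8 + 1
8 = 8·1 + 0
gcd(8920, 9587) = 1, so the inverse exists.
Back-substitute for 1:
1 = 1·9 − 1·8
  = −1·80 + 9·9
  = 9·169 − 19·80
  = −19·249 + 28·169
  = 28·667 − 75·249
  = −75·8920 + 1003·667
  = 1003·9587 − 1078·8920
So 8920⁻¹ ≡ −1078 ≡ 8509 (mod 9587).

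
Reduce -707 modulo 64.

-707 = -12·64 + 61, so -707 ≡ 61 (mod 64).

61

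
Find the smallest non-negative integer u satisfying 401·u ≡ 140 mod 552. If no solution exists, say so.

gcd(401, 552) = 1, so a unique solution mod 552 exists.
401⁻¹ ≡ 329 (mod 552).
u ≡ 329·140 ≡ 244 (mod 552).

244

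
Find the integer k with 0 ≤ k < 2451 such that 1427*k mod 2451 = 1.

Run the extended Euclidean algorithm:
2451 = 1×1427 + 1024
1427 = 1×1024 + 403
1024 = 2×403 + 218
403 = 1×218 + 185
218 = 1×185 + 33
185 = 5×33 + 20
33 = 1×20 + 13
20 = 1×13 + 7
13 = 1×7 + 6
7 = 1×6 + 1
6 = 6×1 + 0
gcd(1427, 2451) = 1, so the inverse exists.
Bézout: 1 = −216×2451 + 371×1427.
So 1427⁻¹ ≡ 371 (mod 2451).

371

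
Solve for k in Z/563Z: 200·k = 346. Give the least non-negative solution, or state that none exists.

165

gcd(200, 563) = 1, so a unique solution mod 563 exists.
200⁻¹ ≡ 487 (mod 563).
k ≡ 487·346 ≡ 165 (mod 563).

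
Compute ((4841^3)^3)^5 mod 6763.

6745

(4841)^3 ≡ 4657 (mod 6763)
(4657)^3 ≡ 2226 (mod 6763)
(2226)^5 ≡ 6745 (mod 6763)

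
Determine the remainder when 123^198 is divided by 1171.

1074

198 in binary is 11000110, i.e. 198 = 128 + 64 + 4 + 2.
123^1 ≡ 123 (mod 1171)
123^2 ≡ 123^2 = 15129 ≡ 1077 (mod 1171)
123^4 ≡ 1077^2 = 1159929 ≡ 639 (mod 1171)
123^8 ≡ 639^2 = 408321 ≡ 813 (mod 1171)
123^16 ≡ 813^2 = 660969 ≡ 525 (mod 1171)
123^32 ≡ 525^2 = 275625 ≡ 440 (mod 1171)
123^64 ≡ 440^2 = 193600 ≡ 385 (mod 1171)
123^128 ≡ 385^2 = 148225 ≡ 679 (mod 1171)
123^198 = 123^128 · 123^64 · 123^4 · 123^2 ≡ 679 · 385 · 639 · 1077 (mod 1171).
Accumulate the product:
679 · 385 = 261415 ≡ 282
282 · 639 = 180198 ≡ 1035
1035 · 1077 = 1114695 ≡ 1074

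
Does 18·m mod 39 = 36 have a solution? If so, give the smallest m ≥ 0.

2

gcd(18, 39) = 3, and 3 | 36, so solutions exist.
Divide through by 3: 6·m ≡ 12 mod 13.
6⁻¹ ≡ 11 (mod 13).
m ≡ 11·12 ≡ 2 (mod 13).
The smallest non-negative solution is m = 2.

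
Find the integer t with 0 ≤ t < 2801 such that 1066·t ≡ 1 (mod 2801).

381

2801 = 2·1066 + 669
1066 = 1·669 + 397
669 = 1·397 + 272
397 = 1·272 + 125
272 = 2·125 + 22
125 = 5·22 + 15
22 = 1·15 + 7
15 = 2·7 + 1
7 = 7·1 + 0
gcd(1066, 2801) = 1, so the inverse exists.
Back-substitute for 1:
1 = 1·15 − 2·7
  = −2·22 + 3·15
  = 3·125 − 17·22
  = −17·272 + 37·125
  = 37·397 − 54·272
  = −54·669 + 91·397
  = 91·1066 − 145·669
  = −145·2801 + 381·1066
So 1066⁻¹ ≡ 381 (mod 2801).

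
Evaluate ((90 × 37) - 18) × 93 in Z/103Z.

90 × 37 = 3330 ≡ 34 (mod 103)
34 - 18 = 16
16 × 93 = 1488 ≡ 46 (mod 103)

46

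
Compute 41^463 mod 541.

118

By square-and-multiply:
41^1 ≡ 41 (mod 541)
41^2 ≡ 41^2 = 1681 ≡ 58 (mod 541)
41^4 ≡ 58^2 = 3364 ≡ 118 (mod 541)
41^8 ≡ 118^2 = 13924 ≡ 399 (mod 541)
41^16 ≡ 399^2 = 159201 ≡ 147 (mod 541)
41^32 ≡ 147^2 = 21609 ≡ 510 (mod 541)
41^64 ≡ 510^2 = 260100 ≡ 420 (mod 541)
41^128 ≡ 420^2 = 176400 ≡ 34 (mod 541)
41^256 ≡ 34^2 = 1156 ≡ 74 (mod 541)
41^463 = 41^256 · 41^128 · 41^64 · 41^8 · 41^4 · 41^2 · 41^1 ≡ 74 · 34 · 420 · 399 · 118 · 58 · 41 (mod 541).
Accumulate the product:
74 · 34 = 2516 ≡ 352
352 · 420 = 147840 ≡ 147
147 · 399 = 58653 ≡ 225
225 · 118 = 26550 ≡ 41
41 · 58 = 2378 ≡ 214
214 · 41 = 8774 ≡ 118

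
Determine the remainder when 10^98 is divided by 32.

10^1 ≡ 10 (mod 32)
10^2 ≡ 10^2 = 100 ≡ 4 (mod 32)
10^4 ≡ 4^2 = 16 (mod 32)
10^8 ≡ 16^2 = 256 ≡ 0 (mod 32)
10^16 ≡ 0^2 = 0 (mod 32)
10^32 ≡ 0^2 = 0 (mod 32)
10^64 ≡ 0^2 = 0 (mod 32)
10^98 = 10^64 * 10^32 * 10^2 ≡ 0 * 0 * 4 (mod 32).
Accumulate the product:
0 * 0 = 0
0 * 4 = 0

0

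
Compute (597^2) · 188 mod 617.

543

(597)^2 ≡ 400 (mod 617)
400 · 188 = 75200 ≡ 543 (mod 617)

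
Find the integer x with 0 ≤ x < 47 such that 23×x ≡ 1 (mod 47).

By the extended Euclidean algorithm:
47 = 2*23 + 1
23 = 23*1 + 0
gcd(23, 47) = 1, so the inverse exists.
Bézout: 1 = 1*47 − 2*23.
So 23⁻¹ ≡ −2 ≡ 45 (mod 47).

45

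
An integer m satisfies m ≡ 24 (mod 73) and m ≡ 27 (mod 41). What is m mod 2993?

73⁻¹ mod 41: 73*9 ≡ 1 (mod 41), so 73⁻¹ ≡ 9.
m = 24 + 73*((27 − 24)*9 mod 41) = 24 + 73*27 = 1995.

1995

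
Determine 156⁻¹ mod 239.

Apply the Euclidean algorithm and back-substitute:
239 = 1×156 + 83
156 = 1×83 + 73
83 = 1×73 + 10
73 = 7×10 + 3
10 = 3×3 + 1
3 = 3×1 + 0
gcd(156, 239) = 1, so the inverse exists.
Bézout: 1 = 47×239 − 72×156.
So 156⁻¹ ≡ −72 ≡ 167 (mod 239).

167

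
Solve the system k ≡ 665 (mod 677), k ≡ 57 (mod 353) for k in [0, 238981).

677⁻¹ mod 353: 677×73 ≡ 1 (mod 353), so 677⁻¹ ≡ 73.
k = 665 + 677×((57 − 665)×73 mod 353) = 665 + 677×94 = 64303.

64303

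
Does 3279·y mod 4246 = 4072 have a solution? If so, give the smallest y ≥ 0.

3368

gcd(3279, 4246) = 1, so a unique solution mod 4246 exists.
3279⁻¹ ≡ 3763 (mod 4246).
y ≡ 3763·4072 ≡ 3368 (mod 4246).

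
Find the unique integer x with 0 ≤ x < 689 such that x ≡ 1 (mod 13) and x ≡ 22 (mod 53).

287

13⁻¹ mod 53: 13×49 ≡ 1 (mod 53), so 13⁻¹ ≡ 49.
x = 1 + 13×((22 − 1)×49 mod 53) = 1 + 13×22 = 287.
Check: 287 mod 13 = 1, 287 mod 53 = 22. ✓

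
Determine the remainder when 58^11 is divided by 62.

58

11 in binary is 1011, i.e. 11 = 8 + 2 + 1.
58^1 ≡ 58 (mod 62)
58^2 ≡ 58^2 = 3364 ≡ 16 (mod 62)
58^4 ≡ 16^2 = 256 ≡ 8 (mod 62)
58^8 ≡ 8^2 = 64 ≡ 2 (mod 62)
58^11 = 58^8 × 58^2 × 58^1 ≡ 2 × 16 × 58 (mod 62).
Accumulate the product:
2 × 16 = 32
32 × 58 = 1856 ≡ 58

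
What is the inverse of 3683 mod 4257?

2084

By the extended Euclidean algorithm:
4257 = 1*3683 + 574
3683 = 6*574 + 239
574 = 2*239 + 96
239 = 2*96 + 47
96 = 2*47 + 2
47 = 23*2 + 1
2 = 2*1 + 0
gcd(3683, 4257) = 1, so the inverse exists.
Back-substitute for 1:
1 = 1*47 − 23*2
  = −23*96 + 47*47
  = 47*239 − 117*96
  = −117*574 + 281*239
  = 281*3683 − 1803*574
  = −1803*4257 + 2084*3683
So 3683⁻¹ ≡ 2084 (mod 4257).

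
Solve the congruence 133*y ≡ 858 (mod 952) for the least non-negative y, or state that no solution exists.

no solution

gcd(133, 952) = 7, and 7 does not divide 858.
So the congruence has no solution.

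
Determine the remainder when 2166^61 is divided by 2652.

2556

61 in binary is 111101, i.e. 61 = 32 + 16 + 8 + 4 + 1.
2166^1 ≡ 2166 (mod 2652)
2166^2 ≡ 2166^2 = 4691556 ≡ 168 (mod 2652)
2166^4 ≡ 168^2 = 28224 ≡ 1704 (mod 2652)
2166^8 ≡ 1704^2 = 2903616 ≡ 2328 (mod 2652)
2166^16 ≡ 2328^2 = 5419584 ≡ 1548 (mod 2652)
2166^32 ≡ 1548^2 = 2396304 ≡ 1548 (mod 2652)
2166^61 = 2166^32 · 2166^16 · 2166^8 · 2166^4 · 2166^1 ≡ 1548 · 1548 · 2328 · 1704 · 2166 (mod 2652).
Accumulate the product:
1548 · 1548 = 2396304 ≡ 1548
1548 · 2328 = 3603744 ≡ 2328
2328 · 1704 = 3966912 ≡ 2172
2172 · 2166 = 4704552 ≡ 2556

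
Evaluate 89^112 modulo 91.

112 in binary is 1110000, i.e. 112 = 64 + 32 + 16.
89^1 ≡ 89 (mod 91)
89^2 ≡ 89^2 = 7921 ≡ 4 (mod 91)
89^4 ≡ 4^2 = 16 (mod 91)
89^8 ≡ 16^2 = 256 ≡ 74 (mod 91)
89^16 ≡ 74^2 = 5476 ≡ 16 (mod 91)
89^32 ≡ 16^2 = 256 ≡ 74 (mod 91)
89^64 ≡ 74^2 = 5476 ≡ 16 (mod 91)
89^112 = 89^64 · 89^32 · 89^16 ≡ 16 · 74 · 16 (mod 91).
Accumulate the product:
16 · 74 = 1184 ≡ 1
1 · 16 = 16

16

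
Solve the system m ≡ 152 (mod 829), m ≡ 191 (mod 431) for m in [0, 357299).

31654

829⁻¹ mod 431: 829×222 ≡ 1 (mod 431), so 829⁻¹ ≡ 222.
m = 152 + 829×((191 − 152)×222 mod 431) = 152 + 829×38 = 31654.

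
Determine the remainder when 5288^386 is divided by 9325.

259

Using repeated squaring:
5288^1 ≡ 5288 (mod 9325)
5288^2 ≡ 5288^2 = 27962944 ≡ 6594 (mod 9325)
5288^4 ≡ 6594^2 = 43480836 ≡ 7686 (mod 9325)
5288^8 ≡ 7686^2 = 59074596 ≡ 721 (mod 9325)
5288^16 ≡ 721^2 = 519841 ≡ 6966 (mod 9325)
5288^32 ≡ 6966^2 = 48525156 ≡ 7181 (mod 9325)
5288^64 ≡ 7181^2 = 51566761 ≡ 8836 (mod 9325)
5288^128 ≡ 8836^2 = 78074896 ≡ 5996 (mod 9325)
5288^256 ≡ 5996^2 = 35952016 ≡ 4141 (mod 9325)
5288^386 = 5288^256 * 5288^128 * 5288^2 ≡ 4141 * 5996 * 6594 (mod 9325).
Accumulate the product:
4141 * 5996 = 24829436 ≡ 6286
6286 * 6594 = 41449884 ≡ 259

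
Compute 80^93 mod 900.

800

93 in binary is 1011101, i.e. 93 = 64 + 16 + 8 + 4 + 1.
80^1 ≡ 80 (mod 900)
80^2 ≡ 80^2 = 6400 ≡ 100 (mod 900)
80^4 ≡ 100^2 = 10000 ≡ 100 (mod 900)
80^8 ≡ 100^2 = 10000 ≡ 100 (mod 900)
80^16 ≡ 100^2 = 10000 ≡ 100 (mod 900)
80^32 ≡ 100^2 = 10000 ≡ 100 (mod 900)
80^64 ≡ 100^2 = 10000 ≡ 100 (mod 900)
80^93 = 80^64 × 80^16 × 80^8 × 80^4 × 80^1 ≡ 100 × 100 × 100 × 100 × 80 (mod 900).
Accumulate the product:
100 × 100 = 10000 ≡ 100
100 × 100 = 10000 ≡ 100
100 × 100 = 10000 ≡ 100
100 × 80 = 8000 ≡ 800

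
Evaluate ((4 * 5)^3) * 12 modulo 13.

4 * 5 = 20 ≡ 7 (mod 13)
(7)^3 ≡ 5 (mod 13)
5 * 12 = 60 ≡ 8 (mod 13)

8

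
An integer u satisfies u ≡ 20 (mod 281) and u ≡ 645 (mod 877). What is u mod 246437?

281⁻¹ mod 877: 281×490 ≡ 1 (mod 877), so 281⁻¹ ≡ 490.
u = 20 + 281×((645 − 20)×490 mod 877) = 20 + 281×177 = 49757.

49757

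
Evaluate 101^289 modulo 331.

289 in binary is 100100001, i.e. 289 = 256 + 32 + 1.
101^1 ≡ 101 (mod 331)
101^2 ≡ 101^2 = 10201 ≡ 271 (mod 331)
101^4 ≡ 271^2 = 73441 ≡ 290 (mod 331)
101^8 ≡ 290^2 = 84100 ≡ 26 (mod 331)
101^16 ≡ 26^2 = 676 ≡ 14 (mod 331)
101^32 ≡ 14^2 = 196 (mod 331)
101^64 ≡ 196^2 = 38416 ≡ 20 (mod 331)
101^128 ≡ 20^2 = 400 ≡ 69 (mod 331)
101^256 ≡ 69^2 = 4761 ≡ 127 (mod 331)
101^289 = 101^256 × 101^32 × 101^1 ≡ 127 × 196 × 101 (mod 331).
Accumulate the product:
127 × 196 = 24892 ≡ 67
67 × 101 = 6767 ≡ 147

147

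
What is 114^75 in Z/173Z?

62

114^1 ≡ 114 (mod 173)
114^2 ≡ 114^2 = 12996 ≡ 21 (mod 173)
114^4 ≡ 21^2 = 441 ≡ 95 (mod 173)
114^8 ≡ 95^2 = 9025 ≡ 29 (mod 173)
114^16 ≡ 29^2 = 841 ≡ 149 (mod 173)
114^32 ≡ 149^2 = 22201 ≡ 57 (mod 173)
114^64 ≡ 57^2 = 3249 ≡ 135 (mod 173)
114^75 = 114^64 * 114^8 * 114^2 * 114^1 ≡ 135 * 29 * 21 * 114 (mod 173).
Accumulate the product:
135 * 29 = 3915 ≡ 109
109 * 21 = 2289 ≡ 40
40 * 114 = 4560 ≡ 62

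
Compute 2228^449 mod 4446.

4412

By square-and-multiply:
449 in binary is 111000001, i.e. 449 = 256 + 128 + 64 + 1.
2228^1 ≡ 2228 (mod 4446)
2228^2 ≡ 2228^2 = 4963984 ≡ 2248 (mod 4446)
2228^4 ≡ 2248^2 = 5053504 ≡ 2848 (mod 4446)
2228^8 ≡ 2848^2 = 8111104 ≡ 1600 (mod 4446)
2228^16 ≡ 1600^2 = 2560000 ≡ 3550 (mod 4446)
2228^32 ≡ 3550^2 = 12602500 ≡ 2536 (mod 4446)
2228^64 ≡ 2536^2 = 6431296 ≡ 2380 (mod 4446)
2228^128 ≡ 2380^2 = 5664400 ≡ 196 (mod 4446)
2228^256 ≡ 196^2 = 38416 ≡ 2848 (mod 4446)
2228^449 = 2228^256 × 2228^128 × 2228^64 × 2228^1 ≡ 2848 × 196 × 2380 × 2228 (mod 4446).
Accumulate the product:
2848 × 196 = 558208 ≡ 2458
2458 × 2380 = 5850040 ≡ 3550
3550 × 2228 = 7909400 ≡ 4412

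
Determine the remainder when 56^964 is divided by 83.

964 in binary is 1111000100, i.e. 964 = 512 + 256 + 128 + 64 + 4.
56^1 ≡ 56 (mod 83)
56^2 ≡ 56^2 = 3136 ≡ 65 (mod 83)
56^4 ≡ 65^2 = 4225 ≡ 75 (mod 83)
56^8 ≡ 75^2 = 5625 ≡ 64 (mod 83)
56^16 ≡ 64^2 = 4096 ≡ 29 (mod 83)
56^32 ≡ 29^2 = 841 ≡ 11 (mod 83)
56^64 ≡ 11^2 = 121 ≡ 38 (mod 83)
56^128 ≡ 38^2 = 1444 ≡ 33 (mod 83)
56^256 ≡ 33^2 = 1089 ≡ 10 (mod 83)
56^512 ≡ 10^2 = 100 ≡ 17 (mod 83)
56^964 = 56^512 · 56^256 · 56^128 · 56^64 · 56^4 ≡ 17 · 10 · 33 · 38 · 75 (mod 83).
Accumulate the product:
17 · 10 = 170 ≡ 4
4 · 33 = 132 ≡ 49
49 · 38 = 1862 ≡ 36
36 · 75 = 2700 ≡ 44

44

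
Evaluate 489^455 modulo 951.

Using repeated squaring:
455 in binary is 111000111, i.e. 455 = 256 + 128 + 64 + 4 + 2 + 1.
489^1 ≡ 489 (mod 951)
489^2 ≡ 489^2 = 239121 ≡ 420 (mod 951)
489^4 ≡ 420^2 = 176400 ≡ 465 (mod 951)
489^8 ≡ 465^2 = 216225 ≡ 348 (mod 951)
489^16 ≡ 348^2 = 121104 ≡ 327 (mod 951)
489^32 ≡ 327^2 = 106929 ≡ 417 (mod 951)
489^64 ≡ 417^2 = 173889 ≡ 807 (mod 951)
489^128 ≡ 807^2 = 651249 ≡ 765 (mod 951)
489^256 ≡ 765^2 = 585225 ≡ 360 (mod 951)
489^455 = 489^256 * 489^128 * 489^64 * 489^4 * 489^2 * 489^1 ≡ 360 * 765 * 807 * 465 * 420 * 489 (mod 951).
Accumulate the product:
360 * 765 = 275400 ≡ 561
561 * 807 = 452727 ≡ 51
51 * 465 = 23715 ≡ 891
891 * 420 = 374220 ≡ 477
477 * 489 = 233253 ≡ 258

258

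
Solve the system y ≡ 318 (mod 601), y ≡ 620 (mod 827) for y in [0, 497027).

601⁻¹ mod 827: 601×494 ≡ 1 (mod 827), so 601⁻¹ ≡ 494.
y = 318 + 601×((620 − 318)×494 mod 827) = 318 + 601×328 = 197446.

197446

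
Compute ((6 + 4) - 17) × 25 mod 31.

11

6 + 4 = 10
10 - 17 = -7 ≡ 24 (mod 31)
24 × 25 = 600 ≡ 11 (mod 31)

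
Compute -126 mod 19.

7

-126 = -7×19 + 7, so -126 ≡ 7 (mod 19).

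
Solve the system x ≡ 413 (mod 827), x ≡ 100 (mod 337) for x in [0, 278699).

827⁻¹ mod 337: 827×163 ≡ 1 (mod 337), so 827⁻¹ ≡ 163.
x = 413 + 827×((100 − 413)×163 mod 337) = 413 + 827×205 = 169948.
Check: 169948 mod 827 = 413, 169948 mod 337 = 100. ✓

169948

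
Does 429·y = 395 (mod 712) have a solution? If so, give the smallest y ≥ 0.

gcd(429, 712) = 1, so a unique solution mod 712 exists.
429⁻¹ ≡ 317 (mod 712).
y ≡ 317·395 ≡ 615 (mod 712).

615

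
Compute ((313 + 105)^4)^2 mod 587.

203

313 + 105 = 418
(418)^4 ≡ 301 (mod 587)
(301)^2 ≡ 203 (mod 587)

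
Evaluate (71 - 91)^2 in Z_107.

71 - 91 = -20 ≡ 87 (mod 107)
(87)^2 ≡ 79 (mod 107)

79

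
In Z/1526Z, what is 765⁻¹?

1145

Apply the Euclidean algorithm and back-substitute:
1526 = 1×765 + 761
765 = 1×761 + 4
761 = 190×4 + 1
4 = 4×1 + 0
gcd(765, 1526) = 1, so the inverse exists.
Back-substitute for 1:
1 = 1×761 − 190×4
  = −190×765 + 191×761
  = 191×1526 − 381×765
So 765⁻¹ ≡ −381 ≡ 1145 (mod 1526).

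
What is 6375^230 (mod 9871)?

2497

Compute successive squares:
6375^1 ≡ 6375 (mod 9871)
6375^2 ≡ 6375^2 = 40640625 ≡ 1718 (mod 9871)
6375^4 ≡ 1718^2 = 2951524 ≡ 95 (mod 9871)
6375^8 ≡ 95^2 = 9025 (mod 9871)
6375^16 ≡ 9025^2 = 81450625 ≡ 5004 (mod 9871)
6375^32 ≡ 5004^2 = 25040016 ≡ 7160 (mod 9871)
6375^64 ≡ 7160^2 = 51265600 ≡ 5497 (mod 9871)
6375^128 ≡ 5497^2 = 30217009 ≡ 1878 (mod 9871)
6375^230 = 6375^128 × 6375^64 × 6375^32 × 6375^4 × 6375^2 ≡ 1878 × 5497 × 7160 × 95 × 1718 (mod 9871).
Accumulate the product:
1878 × 5497 = 10323366 ≡ 8171
8171 × 7160 = 58504360 ≡ 8814
8814 × 95 = 837330 ≡ 8166
8166 × 1718 = 14029188 ≡ 2497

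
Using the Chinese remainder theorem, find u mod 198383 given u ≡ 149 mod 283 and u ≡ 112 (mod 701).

283⁻¹ mod 701: 283·270 ≡ 1 (mod 701), so 283⁻¹ ≡ 270.
u = 149 + 283·((112 − 149)·270 mod 701) = 149 + 283·525 = 148724.

148724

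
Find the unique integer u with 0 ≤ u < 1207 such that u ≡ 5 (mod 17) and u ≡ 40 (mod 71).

821

17⁻¹ mod 71: 17×46 ≡ 1 (mod 71), so 17⁻¹ ≡ 46.
u = 5 + 17×((40 − 5)×46 mod 71) = 5 + 17×48 = 821.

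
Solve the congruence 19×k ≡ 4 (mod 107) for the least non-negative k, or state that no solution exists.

34

gcd(19, 107) = 1, so a unique solution mod 107 exists.
19⁻¹ ≡ 62 (mod 107).
k ≡ 62×4 ≡ 34 (mod 107).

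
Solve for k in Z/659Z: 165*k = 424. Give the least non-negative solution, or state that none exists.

378

gcd(165, 659) = 1, so a unique solution mod 659 exists.
165⁻¹ ≡ 4 (mod 659).
k ≡ 4*424 ≡ 378 (mod 659).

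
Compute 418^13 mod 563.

104

13 in binary is 1101, i.e. 13 = 8 + 4 + 1.
418^1 ≡ 418 (mod 563)
418^2 ≡ 418^2 = 174724 ≡ 194 (mod 563)
418^4 ≡ 194^2 = 37636 ≡ 478 (mod 563)
418^8 ≡ 478^2 = 228484 ≡ 469 (mod 563)
418^13 = 418^8 × 418^4 × 418^1 ≡ 469 × 478 × 418 (mod 563).
Accumulate the product:
469 × 478 = 224182 ≡ 108
108 × 418 = 45144 ≡ 104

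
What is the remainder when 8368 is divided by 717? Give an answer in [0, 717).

8368 = 11×717 + 481, so 8368 ≡ 481 (mod 717).

481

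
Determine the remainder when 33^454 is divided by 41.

Compute successive squares:
33^1 ≡ 33 (mod 41)
33^2 ≡ 33^2 = 1089 ≡ 23 (mod 41)
33^4 ≡ 23^2 = 529 ≡ 37 (mod 41)
33^8 ≡ 37^2 = 1369 ≡ 16 (mod 41)
33^16 ≡ 16^2 = 256 ≡ 10 (mod 41)
33^32 ≡ 10^2 = 100 ≡ 18 (mod 41)
33^64 ≡ 18^2 = 324 ≡ 37 (mod 41)
33^128 ≡ 37^2 = 1369 ≡ 16 (mod 41)
33^256 ≡ 16^2 = 256 ≡ 10 (mod 41)
33^454 = 33^256 * 33^128 * 33^64 * 33^4 * 33^2 ≡ 10 * 16 * 37 * 37 * 23 (mod 41).
Accumulate the product:
10 * 16 = 160 ≡ 37
37 * 37 = 1369 ≡ 16
16 * 37 = 592 ≡ 18
18 * 23 = 414 ≡ 4

4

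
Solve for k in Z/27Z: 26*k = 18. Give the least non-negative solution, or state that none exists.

gcd(26, 27) = 1, so a unique solution mod 27 exists.
26⁻¹ ≡ 26 (mod 27).
k ≡ 26*18 ≡ 9 (mod 27).

9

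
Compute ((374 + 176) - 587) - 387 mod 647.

223

374 + 176 = 550
550 - 587 = -37 ≡ 610 (mod 647)
610 - 387 = 223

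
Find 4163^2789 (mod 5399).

4163^1 ≡ 4163 (mod 5399)
4163^2 ≡ 4163^2 = 17330569 ≡ 5178 (mod 5399)
4163^4 ≡ 5178^2 = 26811684 ≡ 250 (mod 5399)
4163^8 ≡ 250^2 = 62500 ≡ 3111 (mod 5399)
4163^16 ≡ 3111^2 = 9678321 ≡ 3313 (mod 5399)
4163^32 ≡ 3313^2 = 10975969 ≡ 5201 (mod 5399)
4163^64 ≡ 5201^2 = 27050401 ≡ 1411 (mod 5399)
4163^128 ≡ 1411^2 = 1990921 ≡ 4089 (mod 5399)
4163^256 ≡ 4089^2 = 16719921 ≡ 4617 (mod 5399)
4163^512 ≡ 4617^2 = 21316689 ≡ 1437 (mod 5399)
4163^1024 ≡ 1437^2 = 2064969 ≡ 2551 (mod 5399)
4163^2048 ≡ 2551^2 = 6507601 ≡ 1806 (mod 5399)
4163^2789 = 4163^2048 × 4163^512 × 4163^128 × 4163^64 × 4163^32 × 4163^4 × 4163^1 ≡ 1806 × 1437 × 4089 × 1411 × 5201 × 250 × 4163 (mod 5399).
Accumulate the product:
1806 × 1437 = 2595222 ≡ 3702
3702 × 4089 = 15137478 ≡ 4081
4081 × 1411 = 5758291 ≡ 2957
2957 × 5201 = 15379357 ≡ 3005
3005 × 250 = 751250 ≡ 789
789 × 4163 = 3284607 ≡ 2015

2015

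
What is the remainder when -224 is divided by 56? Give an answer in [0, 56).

-224 = -4·56 + 0, so -224 ≡ 0 (mod 56).

0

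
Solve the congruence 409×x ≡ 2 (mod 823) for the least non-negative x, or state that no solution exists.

493

gcd(409, 823) = 1, so a unique solution mod 823 exists.
409⁻¹ ≡ 658 (mod 823).
x ≡ 658×2 ≡ 493 (mod 823).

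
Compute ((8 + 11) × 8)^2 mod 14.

4

8 + 11 = 19 ≡ 5 (mod 14)
5 × 8 = 40 ≡ 12 (mod 14)
(12)^2 ≡ 4 (mod 14)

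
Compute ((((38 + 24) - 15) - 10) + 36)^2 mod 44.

38 + 24 = 62 ≡ 18 (mod 44)
18 - 15 = 3
3 - 10 = -7 ≡ 37 (mod 44)
37 + 36 = 73 ≡ 29 (mod 44)
(29)^2 ≡ 5 (mod 44)

5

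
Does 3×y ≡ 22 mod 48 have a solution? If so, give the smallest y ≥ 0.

no solution

gcd(3, 48) = 3, and 3 does not divide 22.
So the congruence has no solution.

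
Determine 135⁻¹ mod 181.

59

181 = 1×135 + 46
135 = 2×46 + 43
46 = 1×43 + 3
43 = 14×3 + 1
3 = 3×1 + 0
gcd(135, 181) = 1, so the inverse exists.
Bézout: 1 = −44×181 + 59×135.
So 135⁻¹ ≡ 59 (mod 181).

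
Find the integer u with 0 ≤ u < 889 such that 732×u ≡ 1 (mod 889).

889 = 1*732 + 157
732 = 4*157 + 104
157 = 1*104 + 53
104 = 1*53 + 51
53 = 1*51 + 2
51 = 25*2 + 1
2 = 2*1 + 0
gcd(732, 889) = 1, so the inverse exists.
Bézout: 1 = −359*889 + 436*732.
So 732⁻¹ ≡ 436 (mod 889).

436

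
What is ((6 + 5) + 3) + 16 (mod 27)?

6 + 5 = 11
11 + 3 = 14
14 + 16 = 30 ≡ 3 (mod 27)

3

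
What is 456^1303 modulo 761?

456^1 ≡ 456 (mod 761)
456^2 ≡ 456^2 = 207936 ≡ 183 (mod 761)
456^4 ≡ 183^2 = 33489 ≡ 5 (mod 761)
456^8 ≡ 5^2 = 25 (mod 761)
456^16 ≡ 25^2 = 625 (mod 761)
456^32 ≡ 625^2 = 390625 ≡ 232 (mod 761)
456^64 ≡ 232^2 = 53824 ≡ 554 (mod 761)
456^128 ≡ 554^2 = 306916 ≡ 233 (mod 761)
456^256 ≡ 233^2 = 54289 ≡ 258 (mod 761)
456^512 ≡ 258^2 = 66564 ≡ 357 (mod 761)
456^1024 ≡ 357^2 = 127449 ≡ 362 (mod 761)
456^1303 = 456^1024 × 456^256 × 456^16 × 456^4 × 456^2 × 456^1 ≡ 362 × 258 × 625 × 5 × 183 × 456 (mod 761).
Accumulate the product:
362 × 258 = 93396 ≡ 554
554 × 625 = 346250 ≡ 756
756 × 5 = 3780 ≡ 736
736 × 183 = 134688 ≡ 752
752 × 456 = 342912 ≡ 462

462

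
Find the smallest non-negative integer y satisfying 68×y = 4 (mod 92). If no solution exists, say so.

gcd(68, 92) = 4, and 4 | 4, so solutions exist.
Divide through by 4: 17×y = 1 (mod 23).
17⁻¹ ≡ 19 (mod 23).
y ≡ 19×1 ≡ 19 (mod 23).
The smallest non-negative solution is y = 19.

19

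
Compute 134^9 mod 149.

101

134^1 ≡ 134 (mod 149)
134^2 ≡ 134^2 = 17956 ≡ 76 (mod 149)
134^4 ≡ 76^2 = 5776 ≡ 114 (mod 149)
134^8 ≡ 114^2 = 12996 ≡ 33 (mod 149)
134^9 = 134^8 × 134^1 ≡ 33 × 134 (mod 149).
33 × 134 = 4422 ≡ 101 (mod 149).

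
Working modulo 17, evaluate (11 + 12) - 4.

2

11 + 12 = 23 ≡ 6 (mod 17)
6 - 4 = 2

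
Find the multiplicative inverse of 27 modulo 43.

8

By the extended Euclidean algorithm:
43 = 1·27 + 16
27 = 1·16 + 11
16 = 1·11 + 5
11 = 2·5 + 1
5 = 5·1 + 0
gcd(27, 43) = 1, so the inverse exists.
Bézout: 1 = −5·43 + 8·27.
So 27⁻¹ ≡ 8 (mod 43).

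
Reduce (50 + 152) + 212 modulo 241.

50 + 152 = 202
202 + 212 = 414 ≡ 173 (mod 241)

173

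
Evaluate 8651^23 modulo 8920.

Compute successive squares:
8651^1 ≡ 8651 (mod 8920)
8651^2 ≡ 8651^2 = 74839801 ≡ 1001 (mod 8920)
8651^4 ≡ 1001^2 = 1002001 ≡ 2961 (mod 8920)
8651^8 ≡ 2961^2 = 8767521 ≡ 8081 (mod 8920)
8651^16 ≡ 8081^2 = 65302561 ≡ 8161 (mod 8920)
8651^23 = 8651^16 * 8651^4 * 8651^2 * 8651^1 ≡ 8161 * 2961 * 1001 * 8651 (mod 8920).
Accumulate the product:
8161 * 2961 = 24164721 ≡ 441
441 * 1001 = 441441 ≡ 4361
4361 * 8651 = 37727011 ≡ 4331

4331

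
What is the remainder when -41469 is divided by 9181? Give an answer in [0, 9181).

-41469 = -5×9181 + 4436, so -41469 ≡ 4436 (mod 9181).

4436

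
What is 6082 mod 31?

6082 = 196×31 + 6, so 6082 ≡ 6 (mod 31).

6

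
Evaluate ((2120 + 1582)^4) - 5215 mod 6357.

2120 + 1582 = 3702
(3702)^4 ≡ 276 (mod 6357)
276 - 5215 = -4939 ≡ 1418 (mod 6357)

1418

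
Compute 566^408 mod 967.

496

566^1 ≡ 566 (mod 967)
566^2 ≡ 566^2 = 320356 ≡ 279 (mod 967)
566^4 ≡ 279^2 = 77841 ≡ 481 (mod 967)
566^8 ≡ 481^2 = 231361 ≡ 248 (mod 967)
566^16 ≡ 248^2 = 61504 ≡ 583 (mod 967)
566^32 ≡ 583^2 = 339889 ≡ 472 (mod 967)
566^64 ≡ 472^2 = 222784 ≡ 374 (mod 967)
566^128 ≡ 374^2 = 139876 ≡ 628 (mod 967)
566^256 ≡ 628^2 = 394384 ≡ 815 (mod 967)
566^408 = 566^256 * 566^128 * 566^16 * 566^8 ≡ 815 * 628 * 583 * 248 (mod 967).
Accumulate the product:
815 * 628 = 511820 ≡ 277
277 * 583 = 161491 ≡ 2
2 * 248 = 496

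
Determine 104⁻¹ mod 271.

86

271 = 2×104 + 63
104 = 1×63 + 41
63 = 1×41 + 22
41 = 1×22 + 19
22 = 1×19 + 3
19 = 6×3 + 1
3 = 3×1 + 0
gcd(104, 271) = 1, so the inverse exists.
Back-substitute for 1:
1 = 1×19 − 6×3
  = −6×22 + 7×19
  = 7×41 − 13×22
  = −13×63 + 20×41
  = 20×104 − 33×63
  = −33×271 + 86×104
So 104⁻¹ ≡ 86 (mod 271).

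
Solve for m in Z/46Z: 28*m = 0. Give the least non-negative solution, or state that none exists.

gcd(28, 46) = 2, and 2 | 0, so solutions exist.
Divide through by 2: 14*m ≡ 0 (mod 23).
14⁻¹ ≡ 5 (mod 23).
m ≡ 5*0 ≡ 0 (mod 23).
The smallest non-negative solution is m = 0.

0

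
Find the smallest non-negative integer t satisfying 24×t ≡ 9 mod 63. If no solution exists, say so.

3

gcd(24, 63) = 3, and 3 | 9, so solutions exist.
Divide through by 3: 8×t mod 21 = 3.
8⁻¹ ≡ 8 (mod 21).
t ≡ 8×3 ≡ 3 (mod 21).
The smallest non-negative solution is t = 3.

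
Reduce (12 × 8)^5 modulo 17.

10

12 × 8 = 96 ≡ 11 (mod 17)
(11)^5 ≡ 10 (mod 17)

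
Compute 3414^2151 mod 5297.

1364

Using repeated squaring:
2151 in binary is 100001100111, i.e. 2151 = 2048 + 64 + 32 + 4 + 2 + 1.
3414^1 ≡ 3414 (mod 5297)
3414^2 ≡ 3414^2 = 11655396 ≡ 1996 (mod 5297)
3414^4 ≡ 1996^2 = 3984016 ≡ 672 (mod 5297)
3414^8 ≡ 672^2 = 451584 ≡ 1339 (mod 5297)
3414^16 ≡ 1339^2 = 1792921 ≡ 2535 (mod 5297)
3414^32 ≡ 2535^2 = 6426225 ≡ 964 (mod 5297)
3414^64 ≡ 964^2 = 929296 ≡ 2321 (mod 5297)
3414^128 ≡ 2321^2 = 5387041 ≡ 5289 (mod 5297)
3414^256 ≡ 5289^2 = 27973521 ≡ 64 (mod 5297)
3414^512 ≡ 64^2 = 4096 (mod 5297)
3414^1024 ≡ 4096^2 = 16777216 ≡ 1617 (mod 5297)
3414^2048 ≡ 1617^2 = 2614689 ≡ 3268 (mod 5297)
3414^2151 = 3414^2048 * 3414^64 * 3414^32 * 3414^4 * 3414^2 * 3414^1 ≡ 3268 * 2321 * 964 * 672 * 1996 * 3414 (mod 5297).
Accumulate the product:
3268 * 2321 = 7585028 ≡ 5021
5021 * 964 = 4840244 ≡ 4083
4083 * 672 = 2743776 ≡ 5227
5227 * 1996 = 10433092 ≡ 3299
3299 * 3414 = 11262786 ≡ 1364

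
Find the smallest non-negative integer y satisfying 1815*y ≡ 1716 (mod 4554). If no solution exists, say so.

16

gcd(1815, 4554) = 33, and 33 | 1716, so solutions exist.
Divide through by 33: 55*y ≡ 52 (mod 138).
55⁻¹ ≡ 133 (mod 138).
y ≡ 133*52 ≡ 16 (mod 138).
The smallest non-negative solution is y = 16.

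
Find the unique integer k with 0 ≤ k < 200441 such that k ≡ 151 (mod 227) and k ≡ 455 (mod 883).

195598

227⁻¹ mod 883: 227·424 ≡ 1 (mod 883), so 227⁻¹ ≡ 424.
k = 151 + 227·((455 − 151)·424 mod 883) = 151 + 227·861 = 195598.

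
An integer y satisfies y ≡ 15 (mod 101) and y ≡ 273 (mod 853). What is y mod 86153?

101⁻¹ mod 853: 101×777 ≡ 1 (mod 853), so 101⁻¹ ≡ 777.
y = 15 + 101×((273 − 15)×777 mod 853) = 15 + 101×11 = 1126.

1126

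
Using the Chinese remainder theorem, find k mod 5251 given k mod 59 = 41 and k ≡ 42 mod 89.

5115

59⁻¹ mod 89: 59*86 ≡ 1 (mod 89), so 59⁻¹ ≡ 86.
k = 41 + 59*((42 − 41)*86 mod 89) = 41 + 59*86 = 5115.
Check: 5115 mod 59 = 41, 5115 mod 89 = 42. ✓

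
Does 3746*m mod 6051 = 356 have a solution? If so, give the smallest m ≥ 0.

gcd(3746, 6051) = 1, so a unique solution mod 6051 exists.
3746⁻¹ ≡ 2024 (mod 6051).
m ≡ 2024*356 ≡ 475 (mod 6051).

475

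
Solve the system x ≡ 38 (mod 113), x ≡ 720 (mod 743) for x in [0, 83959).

113⁻¹ mod 743: 113*480 ≡ 1 (mod 743), so 113⁻¹ ≡ 480.
x = 38 + 113*((720 − 38)*480 mod 743) = 38 + 113*440 = 49758.
Check: 49758 mod 113 = 38, 49758 mod 743 = 720. ✓

49758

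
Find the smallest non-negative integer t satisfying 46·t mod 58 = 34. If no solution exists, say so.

gcd(46, 58) = 2, and 2 | 34, so solutions exist.
Divide through by 2: 23·t ≡ 17 (mod 29).
23⁻¹ ≡ 24 (mod 29).
t ≡ 24·17 ≡ 2 (mod 29).
The smallest non-negative solution is t = 2.

2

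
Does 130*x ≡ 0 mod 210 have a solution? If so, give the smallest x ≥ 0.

gcd(130, 210) = 10, and 10 | 0, so solutions exist.
Divide through by 10: 13*x ≡ 0 mod 21.
13⁻¹ ≡ 13 (mod 21).
x ≡ 13*0 ≡ 0 (mod 21).
The smallest non-negative solution is x = 0.

0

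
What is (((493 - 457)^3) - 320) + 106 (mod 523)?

493 - 457 = 36
(36)^3 ≡ 109 (mod 523)
109 - 320 = -211 ≡ 312 (mod 523)
312 + 106 = 418

418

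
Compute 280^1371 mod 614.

By square-and-multiply:
1371 in binary is 10101011011, i.e. 1371 = 1024 + 256 + 64 + 16 + 8 + 2 + 1.
280^1 ≡ 280 (mod 614)
280^2 ≡ 280^2 = 78400 ≡ 422 (mod 614)
280^4 ≡ 422^2 = 178084 ≡ 24 (mod 614)
280^8 ≡ 24^2 = 576 (mod 614)
280^16 ≡ 576^2 = 331776 ≡ 216 (mod 614)
280^32 ≡ 216^2 = 46656 ≡ 606 (mod 614)
280^64 ≡ 606^2 = 367236 ≡ 64 (mod 614)
280^128 ≡ 64^2 = 4096 ≡ 412 (mod 614)
280^256 ≡ 412^2 = 169744 ≡ 280 (mod 614)
280^512 ≡ 280^2 = 78400 ≡ 422 (mod 614)
280^1024 ≡ 422^2 = 178084 ≡ 24 (mod 614)
280^1371 = 280^1024 * 280^256 * 280^64 * 280^16 * 280^8 * 280^2 * 280^1 ≡ 24 * 280 * 64 * 216 * 576 * 422 * 280 (mod 614).
Accumulate the product:
24 * 280 = 6720 ≡ 580
580 * 64 = 37120 ≡ 280
280 * 216 = 60480 ≡ 308
308 * 576 = 177408 ≡ 576
576 * 422 = 243072 ≡ 542
542 * 280 = 151760 ≡ 102

102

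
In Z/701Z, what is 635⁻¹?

701 = 1*635 + 66
635 = 9*66 + 41
66 = 1*41 + 25
41 = 1*25 + 16
25 = 1*16 + 9
16 = 1*9 + 7
9 = 1*7 + 2
7 = 3*2 + 1
2 = 2*1 + 0
gcd(635, 701) = 1, so the inverse exists.
Back-substitute for 1:
1 = 1*7 − 3*2
  = −3*9 + 4*7
  = 4*16 − 7*9
  = −7*25 + 11*16
  = 11*41 − 18*25
  = −18*66 + 29*41
  = 29*635 − 279*66
  = −279*701 + 308*635
So 635⁻¹ ≡ 308 (mod 701).

308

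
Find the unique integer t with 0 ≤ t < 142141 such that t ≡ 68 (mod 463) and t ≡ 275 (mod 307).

463⁻¹ mod 307: 463*246 ≡ 1 (mod 307), so 463⁻¹ ≡ 246.
t = 68 + 463*((275 − 68)*246 mod 307) = 68 + 463*267 = 123689.

123689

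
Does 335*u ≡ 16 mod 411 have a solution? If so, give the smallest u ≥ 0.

gcd(335, 411) = 1, so a unique solution mod 411 exists.
335⁻¹ ≡ 146 (mod 411).
u ≡ 146*16 ≡ 281 (mod 411).

281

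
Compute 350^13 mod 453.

317

Using repeated squaring:
13 in binary is 1101, i.e. 13 = 8 + 4 + 1.
350^1 ≡ 350 (mod 453)
350^2 ≡ 350^2 = 122500 ≡ 190 (mod 453)
350^4 ≡ 190^2 = 36100 ≡ 313 (mod 453)
350^8 ≡ 313^2 = 97969 ≡ 121 (mod 453)
350^13 = 350^8 * 350^4 * 350^1 ≡ 121 * 313 * 350 (mod 453).
Accumulate the product:
121 * 313 = 37873 ≡ 274
274 * 350 = 95900 ≡ 317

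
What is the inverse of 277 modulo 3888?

1165

3888 = 14·277 + 10
277 = 27·10 + 7
10 = 1·7 + 3
7 = 2·3 + 1
3 = 3·1 + 0
gcd(277, 3888) = 1, so the inverse exists.
Back-substitute for 1:
1 = 1·7 − 2·3
  = −2·10 + 3·7
  = 3·277 − 83·10
  = −83·3888 + 1165·277
So 277⁻¹ ≡ 1165 (mod 3888).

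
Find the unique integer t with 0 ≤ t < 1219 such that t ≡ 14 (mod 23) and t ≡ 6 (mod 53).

23⁻¹ mod 53: 23·30 ≡ 1 (mod 53), so 23⁻¹ ≡ 30.
t = 14 + 23·((6 − 14)·30 mod 53) = 14 + 23·25 = 589.
Check: 589 mod 23 = 14, 589 mod 53 = 6. ✓

589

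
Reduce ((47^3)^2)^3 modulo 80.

49

(47)^3 ≡ 63 (mod 80)
(63)^2 ≡ 49 (mod 80)
(49)^3 ≡ 49 (mod 80)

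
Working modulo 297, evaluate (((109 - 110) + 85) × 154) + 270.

109 - 110 = -1 ≡ 296 (mod 297)
296 + 85 = 381 ≡ 84 (mod 297)
84 × 154 = 12936 ≡ 165 (mod 297)
165 + 270 = 435 ≡ 138 (mod 297)

138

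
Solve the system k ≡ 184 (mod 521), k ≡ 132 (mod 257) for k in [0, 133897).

521⁻¹ mod 257: 521*147 ≡ 1 (mod 257), so 521⁻¹ ≡ 147.
k = 184 + 521*((132 − 184)*147 mod 257) = 184 + 521*66 = 34570.
Check: 34570 mod 521 = 184, 34570 mod 257 = 132. ✓

34570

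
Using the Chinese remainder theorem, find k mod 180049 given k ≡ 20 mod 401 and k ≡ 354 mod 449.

49744

401⁻¹ mod 449: 401·159 ≡ 1 (mod 449), so 401⁻¹ ≡ 159.
k = 20 + 401·((354 − 20)·159 mod 449) = 20 + 401·124 = 49744.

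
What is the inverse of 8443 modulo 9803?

Apply the Euclidean algorithm and back-substitute:
9803 = 1*8443 + 1360
8443 = 6*1360 + 283
1360 = 4*283 + 228
283 = 1*228 + 55
228 = 4*55 + 8
55 = 6*8 + 7
8 = 1*7 + 1
7 = 7*1 + 0
gcd(8443, 9803) = 1, so the inverse exists.
Back-substitute for 1:
1 = 1*8 − 1*7
  = −1*55 + 7*8
  = 7*228 − 29*55
  = −29*283 + 36*228
  = 36*1360 − 173*283
  = −173*8443 + 1074*1360
  = 1074*9803 − 1247*8443
So 8443⁻¹ ≡ −1247 ≡ 8556 (mod 9803).

8556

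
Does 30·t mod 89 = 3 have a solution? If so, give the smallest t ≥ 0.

9

gcd(30, 89) = 1, so a unique solution mod 89 exists.
30⁻¹ ≡ 3 (mod 89).
t ≡ 3·3 ≡ 9 (mod 89).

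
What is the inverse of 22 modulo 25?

8

Run the extended Euclidean algorithm:
25 = 1*22 + 3
22 = 7*3 + 1
3 = 3*1 + 0
gcd(22, 25) = 1, so the inverse exists.
Back-substitute for 1:
1 = 1*22 − 7*3
  = −7*25 + 8*22
So 22⁻¹ ≡ 8 (mod 25).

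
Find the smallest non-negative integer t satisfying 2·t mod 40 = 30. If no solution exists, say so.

gcd(2, 40) = 2, and 2 | 30, so solutions exist.
Divide through by 2: 1·t ≡ 15 (mod 20).
1⁻¹ ≡ 1 (mod 20).
t ≡ 1·15 ≡ 15 (mod 20).
The smallest non-negative solution is t = 15.

15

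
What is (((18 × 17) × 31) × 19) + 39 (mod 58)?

18 × 17 = 306 ≡ 16 (mod 58)
16 × 31 = 496 ≡ 32 (mod 58)
32 × 19 = 608 ≡ 28 (mod 58)
28 + 39 = 67 ≡ 9 (mod 58)

9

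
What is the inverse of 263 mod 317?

Run the extended Euclidean algorithm:
317 = 1×263 + 54
263 = 4×54 + 47
54 = 1×47 + 7
47 = 6×7 + 5
7 = 1×5 + 2
5 = 2×2 + 1
2 = 2×1 + 0
gcd(263, 317) = 1, so the inverse exists.
Bézout: 1 = −112×317 + 135×263.
So 263⁻¹ ≡ 135 (mod 317).

135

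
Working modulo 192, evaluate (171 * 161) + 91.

166

171 * 161 = 27531 ≡ 75 (mod 192)
75 + 91 = 166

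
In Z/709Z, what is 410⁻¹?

By the extended Euclidean algorithm:
709 = 1*410 + 299
410 = 1*299 + 111
299 = 2*111 + 77
111 = 1*77 + 34
77 = 2*34 + 9
34 = 3*9 + 7
9 = 1*7 + 2
7 = 3*2 + 1
2 = 2*1 + 0
gcd(410, 709) = 1, so the inverse exists.
Bézout: 1 = −181*709 + 313*410.
So 410⁻¹ ≡ 313 (mod 709).

313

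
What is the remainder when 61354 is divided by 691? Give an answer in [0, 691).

546

61354 = 88*691 + 546, so 61354 ≡ 546 (mod 691).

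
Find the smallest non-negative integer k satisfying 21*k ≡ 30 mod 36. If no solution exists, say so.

10

gcd(21, 36) = 3, and 3 | 30, so solutions exist.
Divide through by 3: 7*k = 10 (mod 12).
7⁻¹ ≡ 7 (mod 12).
k ≡ 7*10 ≡ 10 (mod 12).
The smallest non-negative solution is k = 10.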